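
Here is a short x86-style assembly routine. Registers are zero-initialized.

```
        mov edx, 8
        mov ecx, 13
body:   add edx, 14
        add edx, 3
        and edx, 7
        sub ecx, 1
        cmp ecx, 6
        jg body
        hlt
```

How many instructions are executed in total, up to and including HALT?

after mov edx, 8: edx=8
after mov ecx, 13: ecx=13
after add edx, 14: edx=8+14=22
after add edx, 3: edx=22+3=25
after and edx, 7: edx=25&7=1
after sub ecx, 1: ecx=13-1=12
cmp ecx, 6  (cmp 12,6)
jg body: taken
after add edx, 14: edx=1+14=15
after add edx, 3: edx=15+3=18
after and edx, 7: edx=18&7=2
after sub ecx, 1: ecx=12-1=11
cmp ecx, 6  (cmp 11,6)
jg body: taken
after add edx, 14: edx=2+14=16
after add edx, 3: edx=16+3=19
after and edx, 7: edx=19&7=3
after sub ecx, 1: ecx=11-1=10
cmp ecx, 6  (cmp 10,6)
jg body: taken
after add edx, 14: edx=3+14=17
after add edx, 3: edx=17+3=20
after and edx, 7: edx=20&7=4
after sub ecx, 1: ecx=10-1=9
cmp ecx, 6  (cmp 9,6)
jg body: taken
after add edx, 14: edx=4+14=18
after add edx, 3: edx=18+3=21
after and edx, 7: edx=21&7=5
after sub ecx, 1: ecx=9-1=8
cmp ecx, 6  (cmp 8,6)
jg body: taken
after add edx, 14: edx=5+14=19
after add edx, 3: edx=19+3=22
after and edx, 7: edx=22&7=6
after sub ecx, 1: ecx=8-1=7
cmp ecx, 6  (cmp 7,6)
jg body: taken
after add edx, 14: edx=6+14=20
after add edx, 3: edx=20+3=23
after and edx, 7: edx=23&7=7
after sub ecx, 1: ecx=7-1=6
cmp ecx, 6  (cmp 6,6)
jg body: not taken
halt.
Total executed instructions: 45.

45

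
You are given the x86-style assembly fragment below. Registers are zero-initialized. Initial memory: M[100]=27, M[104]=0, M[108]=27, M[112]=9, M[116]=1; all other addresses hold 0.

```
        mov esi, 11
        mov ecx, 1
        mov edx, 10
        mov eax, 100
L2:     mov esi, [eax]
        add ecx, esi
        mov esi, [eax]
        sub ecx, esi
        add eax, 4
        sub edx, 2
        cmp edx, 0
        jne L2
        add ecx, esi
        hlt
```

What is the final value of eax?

after mov esi, 11: esi=11
after mov ecx, 1: ecx=1
after mov edx, 10: edx=10
after mov eax, 100: eax=100
after mov esi, [eax]: esi=M[100]=27
after add ecx, esi: ecx=1+27=28
after mov esi, [eax]: esi=M[100]=27
after sub ecx, esi: ecx=28-27=1
after add eax, 4: eax=100+4=104
after sub edx, 2: edx=10-2=8
cmp edx, 0  (cmp 8,0)
jne L2: taken
after mov esi, [eax]: esi=M[104]=0
after add ecx, esi: ecx=1+0=1
after mov esi, [eax]: esi=M[104]=0
after sub ecx, esi: ecx=1-0=1
after add eax, 4: eax=104+4=108
after sub edx, 2: edx=8-2=6
cmp edx, 0  (cmp 6,0)
jne L2: taken
after mov esi, [eax]: esi=M[108]=27
after add ecx, esi: ecx=1+27=28
after mov esi, [eax]: esi=M[108]=27
after sub ecx, esi: ecx=28-27=1
after add eax, 4: eax=108+4=112
after sub edx, 2: edx=6-2=4
cmp edx, 0  (cmp 4,0)
jne L2: taken
after mov esi, [eax]: esi=M[112]=9
after add ecx, esi: ecx=1+9=10
after mov esi, [eax]: esi=M[112]=9
after sub ecx, esi: ecx=10-9=1
after add eax, 4: eax=112+4=116
after sub edx, 2: edx=4-2=2
cmp edx, 0  (cmp 2,0)
jne L2: taken
after mov esi, [eax]: esi=M[116]=1
after add ecx, esi: ecx=1+1=2
after mov esi, [eax]: esi=M[116]=1
after sub ecx, esi: ecx=2-1=1
after add eax, 4: eax=116+4=120
after sub edx, 2: edx=2-2=0
cmp edx, 0  (cmp 0,0)
jne L2: not taken
after add ecx, esi: ecx=1+1=2
halt.

120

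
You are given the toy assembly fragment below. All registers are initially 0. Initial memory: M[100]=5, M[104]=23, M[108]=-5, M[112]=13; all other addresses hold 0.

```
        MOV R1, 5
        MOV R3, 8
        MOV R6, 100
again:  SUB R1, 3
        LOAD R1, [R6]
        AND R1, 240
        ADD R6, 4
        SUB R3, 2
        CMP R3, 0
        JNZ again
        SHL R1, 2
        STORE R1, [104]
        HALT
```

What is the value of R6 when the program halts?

116

MOV R1, 5 → R1=5
MOV R3, 8 → R3=8
MOV R6, 100 → R6=100
SUB R1, 3 → R1=5-3=2
LOAD R1, [R6] → R1=M[100]=5
AND R1, 240 → R1=5&240=0
ADD R6, 4 → R6=100+4=104
SUB R3, 2 → R3=8-2=6
CMP R3, 0  (cmp 6,0)
JNZ again: taken
SUB R1, 3 → R1=0-3=-3
LOAD R1, [R6] → R1=M[104]=23
AND R1, 240 → R1=23&240=16
ADD R6, 4 → R6=104+4=108
SUB R3, 2 → R3=6-2=4
CMP R3, 0  (cmp 4,0)
JNZ again: taken
SUB R1, 3 → R1=16-3=13
LOAD R1, [R6] → R1=M[108]=-5
AND R1, 240 → R1=(-5)&240=240
ADD R6, 4 → R6=108+4=112
SUB R3, 2 → R3=4-2=2
CMP R3, 0  (cmp 2,0)
JNZ again: taken
SUB R1, 3 → R1=240-3=237
LOAD R1, [R6] → R1=M[112]=13
AND R1, 240 → R1=13&240=0
ADD R6, 4 → R6=112+4=116
SUB R3, 2 → R3=2-2=0
CMP R3, 0  (cmp 0,0)
JNZ again: not taken
SHL R1, 2 → R1=0<<2=0
STORE R1, [104] → M[104]=0
halt.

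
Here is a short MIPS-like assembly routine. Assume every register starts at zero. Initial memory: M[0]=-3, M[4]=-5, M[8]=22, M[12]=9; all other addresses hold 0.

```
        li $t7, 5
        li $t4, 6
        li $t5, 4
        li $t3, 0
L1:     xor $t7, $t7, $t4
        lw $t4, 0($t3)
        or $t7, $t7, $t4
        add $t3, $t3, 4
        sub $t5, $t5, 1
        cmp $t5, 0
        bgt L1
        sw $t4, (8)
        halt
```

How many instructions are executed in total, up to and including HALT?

$t7=5
$t4=6
$t5=4
$t3=0
$t7=5^6=3
$t4=M[0]=-3
$t7=3|(-3)=-1
$t3=0+4=4
$t5=4-1=3
cmp $t5, 0  (cmp 3,0)
bgt L1: taken
$t7=(-1)^(-3)=2
$t4=M[4]=-5
$t7=2|(-5)=-5
$t3=4+4=8
$t5=3-1=2
cmp $t5, 0  (cmp 2,0)
bgt L1: taken
$t7=(-5)^(-5)=0
$t4=M[8]=22
$t7=0|22=22
$t3=8+4=12
$t5=2-1=1
cmp $t5, 0  (cmp 1,0)
bgt L1: taken
$t7=22^22=0
$t4=M[12]=9
$t7=0|9=9
$t3=12+4=16
$t5=1-1=0
cmp $t5, 0  (cmp 0,0)
bgt L1: not taken
sw $t4, (8) → M[8]=9
halt.
Total executed instructions: 34.

34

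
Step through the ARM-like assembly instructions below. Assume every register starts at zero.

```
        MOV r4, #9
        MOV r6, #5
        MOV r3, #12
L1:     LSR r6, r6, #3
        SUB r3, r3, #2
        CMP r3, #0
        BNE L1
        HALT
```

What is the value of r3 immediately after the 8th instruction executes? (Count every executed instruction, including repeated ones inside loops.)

r4=9
r6=5
r3=12
r6=5>>3=0
r3=12-2=10
CMP r3, #0  (cmp 10,0)
BNE L1: taken
r6=0>>3=0
After step 8: r3 = 10.

10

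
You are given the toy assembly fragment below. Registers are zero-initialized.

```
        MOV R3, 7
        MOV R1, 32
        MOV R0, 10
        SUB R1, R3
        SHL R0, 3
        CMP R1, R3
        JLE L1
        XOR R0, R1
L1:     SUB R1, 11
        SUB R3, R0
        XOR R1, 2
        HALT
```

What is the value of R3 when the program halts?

R3=7
R1=32
R0=10
R1=32-7=25
R0=10<<3=80
CMP R1, R3  (cmp 25,7)
JLE L1: not taken
R0=80^25=73
R1=25-11=14
R3=7-73=-66
R1=14^2=12
halt.

-66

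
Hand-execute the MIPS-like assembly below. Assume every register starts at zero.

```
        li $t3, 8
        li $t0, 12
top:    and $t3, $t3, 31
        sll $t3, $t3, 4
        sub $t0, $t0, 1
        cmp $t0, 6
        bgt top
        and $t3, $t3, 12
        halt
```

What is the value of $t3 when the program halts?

0

$t3=8
$t0=12
$t3=8&31=8
$t3=8<<4=128
$t0=12-1=11
cmp $t0, 6  (cmp 11,6)
bgt top: taken
$t3=128&31=0
$t3=0<<4=0
$t0=11-1=10
cmp $t0, 6  (cmp 10,6)
bgt top: taken
$t3=0&31=0
$t3=0<<4=0
$t0=10-1=9
cmp $t0, 6  (cmp 9,6)
bgt top: taken
$t3=0&31=0
$t3=0<<4=0
$t0=9-1=8
cmp $t0, 6  (cmp 8,6)
bgt top: taken
$t3=0&31=0
$t3=0<<4=0
$t0=8-1=7
cmp $t0, 6  (cmp 7,6)
bgt top: taken
$t3=0&31=0
$t3=0<<4=0
$t0=7-1=6
cmp $t0, 6  (cmp 6,6)
bgt top: not taken
$t3=0&12=0
halt.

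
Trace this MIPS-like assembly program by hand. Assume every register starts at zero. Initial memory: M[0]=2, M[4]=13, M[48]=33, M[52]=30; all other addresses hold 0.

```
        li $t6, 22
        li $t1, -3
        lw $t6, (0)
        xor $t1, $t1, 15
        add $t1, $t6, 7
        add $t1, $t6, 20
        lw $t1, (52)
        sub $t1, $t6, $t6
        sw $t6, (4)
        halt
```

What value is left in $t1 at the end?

0

$t6=22
$t1=-3
$t6=M[0]=2
$t1=(-3)^15=-14
$t1=2+7=9
$t1=2+20=22
$t1=M[52]=30
$t1=2-2=0
sw $t6, (4) → M[4]=2
halt.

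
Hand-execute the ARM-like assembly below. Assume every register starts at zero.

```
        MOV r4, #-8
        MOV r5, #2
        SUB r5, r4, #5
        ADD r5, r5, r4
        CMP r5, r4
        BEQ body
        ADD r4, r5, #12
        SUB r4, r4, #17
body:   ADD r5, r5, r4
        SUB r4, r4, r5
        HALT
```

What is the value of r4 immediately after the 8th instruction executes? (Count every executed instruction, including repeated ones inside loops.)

-26

after MOV r4, #-8: r4=-8
after MOV r5, #2: r5=2
after SUB r5, r4, #5: r5=(-8)-5=-13
after ADD r5, r5, r4: r5=(-13)+(-8)=-21
CMP r5, r4  (cmp -21,-8)
BEQ body: not taken
after ADD r4, r5, #12: r4=(-21)+12=-9
after SUB r4, r4, #17: r4=(-9)-17=-26
After step 8: r4 = -26.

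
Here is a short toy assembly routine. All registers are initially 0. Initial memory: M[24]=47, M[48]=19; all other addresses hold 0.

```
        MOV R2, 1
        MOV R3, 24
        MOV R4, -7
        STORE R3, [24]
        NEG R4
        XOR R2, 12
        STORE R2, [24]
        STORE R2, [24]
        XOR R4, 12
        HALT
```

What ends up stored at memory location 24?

13

MOV R2, 1 → R2=1
MOV R3, 24 → R3=24
MOV R4, -7 → R4=-7
STORE R3, [24] → M[24]=24
NEG R4 → R4=-(-7)=7
XOR R2, 12 → R2=1^12=13
STORE R2, [24] → M[24]=13
STORE R2, [24] → M[24]=13
XOR R4, 12 → R4=7^12=11
halt.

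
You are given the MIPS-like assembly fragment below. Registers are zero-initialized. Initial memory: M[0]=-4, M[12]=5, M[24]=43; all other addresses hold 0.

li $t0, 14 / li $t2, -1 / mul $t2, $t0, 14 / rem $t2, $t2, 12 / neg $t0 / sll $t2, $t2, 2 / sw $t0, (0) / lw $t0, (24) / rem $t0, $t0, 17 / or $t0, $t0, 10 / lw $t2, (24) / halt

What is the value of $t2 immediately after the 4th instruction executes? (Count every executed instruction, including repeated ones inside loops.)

after li $t0, 14: $t0=14
after li $t2, -1: $t2=-1
after mul $t2, $t0, 14: $t2=14*14=196
after rem $t2, $t2, 12: $t2=196%12=4
After step 4: $t2 = 4.

4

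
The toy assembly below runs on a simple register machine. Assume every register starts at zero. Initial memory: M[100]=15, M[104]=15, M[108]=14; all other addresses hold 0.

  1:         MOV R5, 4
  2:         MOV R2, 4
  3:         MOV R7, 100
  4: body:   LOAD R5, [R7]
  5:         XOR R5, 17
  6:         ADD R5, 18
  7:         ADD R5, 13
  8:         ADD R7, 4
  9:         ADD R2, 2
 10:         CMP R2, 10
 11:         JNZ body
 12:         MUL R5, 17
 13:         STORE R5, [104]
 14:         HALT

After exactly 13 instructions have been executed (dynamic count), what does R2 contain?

6

after MOV R5, 4: R5=4
after MOV R2, 4: R2=4
after MOV R7, 100: R7=100
after LOAD R5, [R7]: R5=M[100]=15
after XOR R5, 17: R5=15^17=30
after ADD R5, 18: R5=30+18=48
after ADD R5, 13: R5=48+13=61
after ADD R7, 4: R7=100+4=104
after ADD R2, 2: R2=4+2=6
CMP R2, 10  (cmp 6,10)
JNZ body: taken
after LOAD R5, [R7]: R5=M[104]=15
after XOR R5, 17: R5=15^17=30
After step 13: R2 = 6.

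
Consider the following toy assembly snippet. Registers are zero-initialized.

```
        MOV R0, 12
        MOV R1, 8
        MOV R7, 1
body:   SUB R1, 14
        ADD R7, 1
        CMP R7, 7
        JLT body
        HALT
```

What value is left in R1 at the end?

-76

MOV R0, 12 → R0=12
MOV R1, 8 → R1=8
MOV R7, 1 → R7=1
SUB R1, 14 → R1=8-14=-6
ADD R7, 1 → R7=1+1=2
CMP R7, 7  (cmp 2,7)
JLT body: taken
SUB R1, 14 → R1=(-6)-14=-20
ADD R7, 1 → R7=2+1=3
CMP R7, 7  (cmp 3,7)
JLT body: taken
SUB R1, 14 → R1=(-20)-14=-34
ADD R7, 1 → R7=3+1=4
CMP R7, 7  (cmp 4,7)
JLT body: taken
SUB R1, 14 → R1=(-34)-14=-48
ADD R7, 1 → R7=4+1=5
CMP R7, 7  (cmp 5,7)
JLT body: taken
SUB R1, 14 → R1=(-48)-14=-62
ADD R7, 1 → R7=5+1=6
CMP R7, 7  (cmp 6,7)
JLT body: taken
SUB R1, 14 → R1=(-62)-14=-76
ADD R7, 1 → R7=6+1=7
CMP R7, 7  (cmp 7,7)
JLT body: not taken
halt.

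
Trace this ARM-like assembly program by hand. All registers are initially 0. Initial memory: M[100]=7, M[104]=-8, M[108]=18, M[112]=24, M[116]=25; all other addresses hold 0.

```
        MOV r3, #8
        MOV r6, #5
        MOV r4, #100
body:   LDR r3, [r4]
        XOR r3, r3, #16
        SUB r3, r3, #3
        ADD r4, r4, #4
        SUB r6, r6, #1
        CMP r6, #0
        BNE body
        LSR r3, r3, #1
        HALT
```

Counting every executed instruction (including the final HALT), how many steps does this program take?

40

MOV r3, #8 → r3=8
MOV r6, #5 → r6=5
MOV r4, #100 → r4=100
LDR r3, [r4] → r3=M[100]=7
XOR r3, r3, #16 → r3=7^16=23
SUB r3, r3, #3 → r3=23-3=20
ADD r4, r4, #4 → r4=100+4=104
SUB r6, r6, #1 → r6=5-1=4
CMP r6, #0  (cmp 4,0)
BNE body: taken
LDR r3, [r4] → r3=M[104]=-8
XOR r3, r3, #16 → r3=(-8)^16=-24
SUB r3, r3, #3 → r3=(-24)-3=-27
ADD r4, r4, #4 → r4=104+4=108
SUB r6, r6, #1 → r6=4-1=3
CMP r6, #0  (cmp 3,0)
BNE body: taken
LDR r3, [r4] → r3=M[108]=18
XOR r3, r3, #16 → r3=18^16=2
SUB r3, r3, #3 → r3=2-3=-1
ADD r4, r4, #4 → r4=108+4=112
SUB r6, r6, #1 → r6=3-1=2
CMP r6, #0  (cmp 2,0)
BNE body: taken
LDR r3, [r4] → r3=M[112]=24
XOR r3, r3, #16 → r3=24^16=8
SUB r3, r3, #3 → r3=8-3=5
ADD r4, r4, #4 → r4=112+4=116
SUB r6, r6, #1 → r6=2-1=1
CMP r6, #0  (cmp 1,0)
BNE body: taken
LDR r3, [r4] → r3=M[116]=25
XOR r3, r3, #16 → r3=25^16=9
SUB r3, r3, #3 → r3=9-3=6
ADD r4, r4, #4 → r4=116+4=120
SUB r6, r6, #1 → r6=1-1=0
CMP r6, #0  (cmp 0,0)
BNE body: not taken
LSR r3, r3, #1 → r3=6>>1=3
halt.
Total executed instructions: 40.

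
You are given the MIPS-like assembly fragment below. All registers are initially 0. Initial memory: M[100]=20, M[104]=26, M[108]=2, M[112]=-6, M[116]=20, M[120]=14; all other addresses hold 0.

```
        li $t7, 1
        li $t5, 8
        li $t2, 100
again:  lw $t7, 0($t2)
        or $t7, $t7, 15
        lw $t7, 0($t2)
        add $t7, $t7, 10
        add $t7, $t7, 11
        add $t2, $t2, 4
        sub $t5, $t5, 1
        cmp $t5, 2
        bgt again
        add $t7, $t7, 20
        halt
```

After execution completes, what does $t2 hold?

after li $t7, 1: $t7=1
after li $t5, 8: $t5=8
after li $t2, 100: $t2=100
after lw $t7, 0($t2): $t7=M[100]=20
after or $t7, $t7, 15: $t7=20|15=31
after lw $t7, 0($t2): $t7=M[100]=20
after add $t7, $t7, 10: $t7=20+10=30
after add $t7, $t7, 11: $t7=30+11=41
after add $t2, $t2, 4: $t2=100+4=104
after sub $t5, $t5, 1: $t5=8-1=7
cmp $t5, 2  (cmp 7,2)
bgt again: taken
after lw $t7, 0($t2): $t7=M[104]=26
after or $t7, $t7, 15: $t7=26|15=31
after lw $t7, 0($t2): $t7=M[104]=26
after add $t7, $t7, 10: $t7=26+10=36
after add $t7, $t7, 11: $t7=36+11=47
after add $t2, $t2, 4: $t2=104+4=108
after sub $t5, $t5, 1: $t5=7-1=6
cmp $t5, 2  (cmp 6,2)
bgt again: taken
after lw $t7, 0($t2): $t7=M[108]=2
after or $t7, $t7, 15: $t7=2|15=15
after lw $t7, 0($t2): $t7=M[108]=2
after add $t7, $t7, 10: $t7=2+10=12
after add $t7, $t7, 11: $t7=12+11=23
after add $t2, $t2, 4: $t2=108+4=112
after sub $t5, $t5, 1: $t5=6-1=5
cmp $t5, 2  (cmp 5,2)
bgt again: taken
after lw $t7, 0($t2): $t7=M[112]=-6
after or $t7, $t7, 15: $t7=(-6)|15=-1
after lw $t7, 0($t2): $t7=M[112]=-6
after add $t7, $t7, 10: $t7=(-6)+10=4
after add $t7, $t7, 11: $t7=4+11=15
after add $t2, $t2, 4: $t2=112+4=116
after sub $t5, $t5, 1: $t5=5-1=4
cmp $t5, 2  (cmp 4,2)
bgt again: taken
after lw $t7, 0($t2): $t7=M[116]=20
after or $t7, $t7, 15: $t7=20|15=31
after lw $t7, 0($t2): $t7=M[116]=20
after add $t7, $t7, 10: $t7=20+10=30
after add $t7, $t7, 11: $t7=30+11=41
after add $t2, $t2, 4: $t2=116+4=120
after sub $t5, $t5, 1: $t5=4-1=3
cmp $t5, 2  (cmp 3,2)
bgt again: taken
after lw $t7, 0($t2): $t7=M[120]=14
after or $t7, $t7, 15: $t7=14|15=15
after lw $t7, 0($t2): $t7=M[120]=14
after add $t7, $t7, 10: $t7=14+10=24
after add $t7, $t7, 11: $t7=24+11=35
after add $t2, $t2, 4: $t2=120+4=124
after sub $t5, $t5, 1: $t5=3-1=2
cmp $t5, 2  (cmp 2,2)
bgt again: not taken
after add $t7, $t7, 20: $t7=35+20=55
halt.

124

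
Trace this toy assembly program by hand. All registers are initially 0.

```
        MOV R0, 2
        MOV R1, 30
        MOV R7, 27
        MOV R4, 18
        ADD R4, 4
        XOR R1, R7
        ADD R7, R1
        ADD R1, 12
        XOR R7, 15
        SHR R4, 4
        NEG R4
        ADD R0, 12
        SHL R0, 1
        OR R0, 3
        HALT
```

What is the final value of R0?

R0=2
R1=30
R7=27
R4=18
R4=18+4=22
R1=30^27=5
R7=27+5=32
R1=5+12=17
R7=32^15=47
R4=22>>4=1
R4=-(1)=-1
R0=2+12=14
R0=14<<1=28
R0=28|3=31
halt.

31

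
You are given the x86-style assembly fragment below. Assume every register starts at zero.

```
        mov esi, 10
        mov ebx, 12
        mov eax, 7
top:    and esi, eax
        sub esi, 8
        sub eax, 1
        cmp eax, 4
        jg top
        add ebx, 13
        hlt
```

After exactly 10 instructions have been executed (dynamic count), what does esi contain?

after mov esi, 10: esi=10
after mov ebx, 12: ebx=12
after mov eax, 7: eax=7
after and esi, eax: esi=10&7=2
after sub esi, 8: esi=2-8=-6
after sub eax, 1: eax=7-1=6
cmp eax, 4  (cmp 6,4)
jg top: taken
after and esi, eax: esi=(-6)&6=2
after sub esi, 8: esi=2-8=-6
After step 10: esi = -6.

-6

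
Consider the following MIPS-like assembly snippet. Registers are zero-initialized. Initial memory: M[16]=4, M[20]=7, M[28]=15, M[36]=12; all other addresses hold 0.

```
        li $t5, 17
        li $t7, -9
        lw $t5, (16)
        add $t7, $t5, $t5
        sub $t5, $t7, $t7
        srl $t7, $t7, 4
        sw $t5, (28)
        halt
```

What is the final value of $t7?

after li $t5, 17: $t5=17
after li $t7, -9: $t7=-9
after lw $t5, (16): $t5=M[16]=4
after add $t7, $t5, $t5: $t7=4+4=8
after sub $t5, $t7, $t7: $t5=8-8=0
after srl $t7, $t7, 4: $t7=8>>4=0
sw $t5, (28) → M[28]=0
halt.

0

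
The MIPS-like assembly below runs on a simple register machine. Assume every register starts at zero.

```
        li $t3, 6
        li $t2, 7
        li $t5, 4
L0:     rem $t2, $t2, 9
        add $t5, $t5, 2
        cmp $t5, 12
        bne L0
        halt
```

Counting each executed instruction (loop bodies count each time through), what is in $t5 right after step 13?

10

$t3=6
$t2=7
$t5=4
$t2=7%9=7
$t5=4+2=6
cmp $t5, 12  (cmp 6,12)
bne L0: taken
$t2=7%9=7
$t5=6+2=8
cmp $t5, 12  (cmp 8,12)
bne L0: taken
$t2=7%9=7
$t5=8+2=10
After step 13: $t5 = 10.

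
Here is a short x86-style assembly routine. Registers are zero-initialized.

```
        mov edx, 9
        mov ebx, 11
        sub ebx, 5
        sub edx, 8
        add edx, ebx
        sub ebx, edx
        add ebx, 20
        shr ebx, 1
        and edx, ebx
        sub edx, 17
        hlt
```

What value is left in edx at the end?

mov edx, 9 → edx=9
mov ebx, 11 → ebx=11
sub ebx, 5 → ebx=11-5=6
sub edx, 8 → edx=9-8=1
add edx, ebx → edx=1+6=7
sub ebx, edx → ebx=6-7=-1
add ebx, 20 → ebx=(-1)+20=19
shr ebx, 1 → ebx=19>>1=9
and edx, ebx → edx=7&9=1
sub edx, 17 → edx=1-17=-16
halt.

-16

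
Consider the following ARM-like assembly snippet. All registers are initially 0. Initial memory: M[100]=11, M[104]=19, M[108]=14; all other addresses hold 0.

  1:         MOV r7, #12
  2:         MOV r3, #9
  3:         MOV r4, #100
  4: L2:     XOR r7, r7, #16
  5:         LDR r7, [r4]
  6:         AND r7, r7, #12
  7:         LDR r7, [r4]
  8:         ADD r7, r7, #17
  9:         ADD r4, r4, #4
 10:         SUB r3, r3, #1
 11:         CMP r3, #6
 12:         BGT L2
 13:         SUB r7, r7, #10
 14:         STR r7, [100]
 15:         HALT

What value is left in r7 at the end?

21

MOV r7, #12 → r7=12
MOV r3, #9 → r3=9
MOV r4, #100 → r4=100
XOR r7, r7, #16 → r7=12^16=28
LDR r7, [r4] → r7=M[100]=11
AND r7, r7, #12 → r7=11&12=8
LDR r7, [r4] → r7=M[100]=11
ADD r7, r7, #17 → r7=11+17=28
ADD r4, r4, #4 → r4=100+4=104
SUB r3, r3, #1 → r3=9-1=8
CMP r3, #6  (cmp 8,6)
BGT L2: taken
XOR r7, r7, #16 → r7=28^16=12
LDR r7, [r4] → r7=M[104]=19
AND r7, r7, #12 → r7=19&12=0
LDR r7, [r4] → r7=M[104]=19
ADD r7, r7, #17 → r7=19+17=36
ADD r4, r4, #4 → r4=104+4=108
SUB r3, r3, #1 → r3=8-1=7
CMP r3, #6  (cmp 7,6)
BGT L2: taken
XOR r7, r7, #16 → r7=36^16=52
LDR r7, [r4] → r7=M[108]=14
AND r7, r7, #12 → r7=14&12=12
LDR r7, [r4] → r7=M[108]=14
ADD r7, r7, #17 → r7=14+17=31
ADD r4, r4, #4 → r4=108+4=112
SUB r3, r3, #1 → r3=7-1=6
CMP r3, #6  (cmp 6,6)
BGT L2: not taken
SUB r7, r7, #10 → r7=31-10=21
STR r7, [100] → M[100]=21
halt.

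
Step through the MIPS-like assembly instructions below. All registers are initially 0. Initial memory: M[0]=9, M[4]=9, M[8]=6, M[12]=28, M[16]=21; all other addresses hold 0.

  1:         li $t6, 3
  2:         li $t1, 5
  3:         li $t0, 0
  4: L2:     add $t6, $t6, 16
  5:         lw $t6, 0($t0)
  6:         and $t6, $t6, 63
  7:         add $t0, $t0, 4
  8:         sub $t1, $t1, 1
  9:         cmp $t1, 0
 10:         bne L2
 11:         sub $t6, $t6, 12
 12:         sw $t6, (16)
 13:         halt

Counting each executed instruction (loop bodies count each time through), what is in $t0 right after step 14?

8

$t6=3
$t1=5
$t0=0
$t6=3+16=19
$t6=M[0]=9
$t6=9&63=9
$t0=0+4=4
$t1=5-1=4
cmp $t1, 0  (cmp 4,0)
bne L2: taken
$t6=9+16=25
$t6=M[4]=9
$t6=9&63=9
$t0=4+4=8
After step 14: $t0 = 8.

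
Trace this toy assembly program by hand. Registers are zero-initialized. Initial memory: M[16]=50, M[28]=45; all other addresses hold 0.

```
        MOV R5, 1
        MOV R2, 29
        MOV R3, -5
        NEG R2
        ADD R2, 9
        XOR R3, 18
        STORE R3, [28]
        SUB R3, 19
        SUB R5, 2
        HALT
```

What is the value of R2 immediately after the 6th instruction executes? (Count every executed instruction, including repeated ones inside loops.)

-20

after MOV R5, 1: R5=1
after MOV R2, 29: R2=29
after MOV R3, -5: R3=-5
after NEG R2: R2=-(29)=-29
after ADD R2, 9: R2=(-29)+9=-20
after XOR R3, 18: R3=(-5)^18=-23
After step 6: R2 = -20.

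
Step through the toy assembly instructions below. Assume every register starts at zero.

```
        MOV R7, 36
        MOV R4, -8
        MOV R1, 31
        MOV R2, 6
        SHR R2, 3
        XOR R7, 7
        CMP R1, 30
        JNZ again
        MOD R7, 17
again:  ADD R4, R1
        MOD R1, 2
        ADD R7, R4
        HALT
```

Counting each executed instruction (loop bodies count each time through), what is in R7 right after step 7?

35

MOV R7, 36 → R7=36
MOV R4, -8 → R4=-8
MOV R1, 31 → R1=31
MOV R2, 6 → R2=6
SHR R2, 3 → R2=6>>3=0
XOR R7, 7 → R7=36^7=35
CMP R1, 30  (cmp 31,30)
After step 7: R7 = 35.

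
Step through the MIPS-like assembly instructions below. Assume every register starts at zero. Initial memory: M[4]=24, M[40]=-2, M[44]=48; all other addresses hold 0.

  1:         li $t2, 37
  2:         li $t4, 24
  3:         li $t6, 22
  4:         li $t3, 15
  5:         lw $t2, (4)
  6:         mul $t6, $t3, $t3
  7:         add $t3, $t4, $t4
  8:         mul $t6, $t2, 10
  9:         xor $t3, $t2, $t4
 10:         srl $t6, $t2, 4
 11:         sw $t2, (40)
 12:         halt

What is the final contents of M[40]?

24

after li $t2, 37: $t2=37
after li $t4, 24: $t4=24
after li $t6, 22: $t6=22
after li $t3, 15: $t3=15
after lw $t2, (4): $t2=M[4]=24
after mul $t6, $t3, $t3: $t6=15*15=225
after add $t3, $t4, $t4: $t3=24+24=48
after mul $t6, $t2, 10: $t6=24*10=240
after xor $t3, $t2, $t4: $t3=24^24=0
after srl $t6, $t2, 4: $t6=24>>4=1
sw $t2, (40) → M[40]=24
halt.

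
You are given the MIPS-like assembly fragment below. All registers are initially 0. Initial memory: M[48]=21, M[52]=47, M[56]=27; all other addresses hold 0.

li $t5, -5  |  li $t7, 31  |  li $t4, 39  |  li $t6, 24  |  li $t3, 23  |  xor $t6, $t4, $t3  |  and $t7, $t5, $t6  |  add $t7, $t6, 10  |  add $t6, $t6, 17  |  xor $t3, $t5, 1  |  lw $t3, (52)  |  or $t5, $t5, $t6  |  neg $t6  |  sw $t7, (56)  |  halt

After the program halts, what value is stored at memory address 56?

58

after li $t5, -5: $t5=-5
after li $t7, 31: $t7=31
after li $t4, 39: $t4=39
after li $t6, 24: $t6=24
after li $t3, 23: $t3=23
after xor $t6, $t4, $t3: $t6=39^23=48
after and $t7, $t5, $t6: $t7=(-5)&48=48
after add $t7, $t6, 10: $t7=48+10=58
after add $t6, $t6, 17: $t6=48+17=65
after xor $t3, $t5, 1: $t3=(-5)^1=-6
after lw $t3, (52): $t3=M[52]=47
after or $t5, $t5, $t6: $t5=(-5)|65=-5
after neg $t6: $t6=-(65)=-65
sw $t7, (56) → M[56]=58
halt.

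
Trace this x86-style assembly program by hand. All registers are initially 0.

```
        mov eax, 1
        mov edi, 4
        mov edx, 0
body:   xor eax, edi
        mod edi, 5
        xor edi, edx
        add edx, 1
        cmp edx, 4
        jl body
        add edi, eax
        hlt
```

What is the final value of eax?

6

eax=1
edi=4
edx=0
eax=1^4=5
edi=4%5=4
edi=4^0=4
edx=0+1=1
cmp edx, 4  (cmp 1,4)
jl body: taken
eax=5^4=1
edi=4%5=4
edi=4^1=5
edx=1+1=2
cmp edx, 4  (cmp 2,4)
jl body: taken
eax=1^5=4
edi=5%5=0
edi=0^2=2
edx=2+1=3
cmp edx, 4  (cmp 3,4)
jl body: taken
eax=4^2=6
edi=2%5=2
edi=2^3=1
edx=3+1=4
cmp edx, 4  (cmp 4,4)
jl body: not taken
edi=1+6=7
halt.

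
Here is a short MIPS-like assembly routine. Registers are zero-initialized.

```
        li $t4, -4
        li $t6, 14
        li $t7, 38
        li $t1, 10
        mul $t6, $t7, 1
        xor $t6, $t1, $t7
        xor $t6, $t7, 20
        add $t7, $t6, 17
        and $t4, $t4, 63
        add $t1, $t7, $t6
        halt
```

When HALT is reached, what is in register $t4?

li $t4, -4 → $t4=-4
li $t6, 14 → $t6=14
li $t7, 38 → $t7=38
li $t1, 10 → $t1=10
mul $t6, $t7, 1 → $t6=38*1=38
xor $t6, $t1, $t7 → $t6=10^38=44
xor $t6, $t7, 20 → $t6=38^20=50
add $t7, $t6, 17 → $t7=50+17=67
and $t4, $t4, 63 → $t4=(-4)&63=60
add $t1, $t7, $t6 → $t1=67+50=117
halt.

60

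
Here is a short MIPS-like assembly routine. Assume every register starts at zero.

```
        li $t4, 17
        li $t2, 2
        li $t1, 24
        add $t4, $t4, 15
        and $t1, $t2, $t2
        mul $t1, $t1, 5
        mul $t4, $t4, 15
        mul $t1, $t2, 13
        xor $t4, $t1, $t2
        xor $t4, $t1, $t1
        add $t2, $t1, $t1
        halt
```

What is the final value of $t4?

after li $t4, 17: $t4=17
after li $t2, 2: $t2=2
after li $t1, 24: $t1=24
after add $t4, $t4, 15: $t4=17+15=32
after and $t1, $t2, $t2: $t1=2&2=2
after mul $t1, $t1, 5: $t1=2*5=10
after mul $t4, $t4, 15: $t4=32*15=480
after mul $t1, $t2, 13: $t1=2*13=26
after xor $t4, $t1, $t2: $t4=26^2=24
after xor $t4, $t1, $t1: $t4=26^26=0
after add $t2, $t1, $t1: $t2=26+26=52
halt.

0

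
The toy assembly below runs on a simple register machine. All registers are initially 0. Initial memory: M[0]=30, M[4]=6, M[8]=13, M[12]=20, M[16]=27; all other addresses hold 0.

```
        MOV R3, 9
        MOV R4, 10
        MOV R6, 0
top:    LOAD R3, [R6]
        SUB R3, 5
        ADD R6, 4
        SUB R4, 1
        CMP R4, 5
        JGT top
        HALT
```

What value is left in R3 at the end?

after MOV R3, 9: R3=9
after MOV R4, 10: R4=10
after MOV R6, 0: R6=0
after LOAD R3, [R6]: R3=M[0]=30
after SUB R3, 5: R3=30-5=25
after ADD R6, 4: R6=0+4=4
after SUB R4, 1: R4=10-1=9
CMP R4, 5  (cmp 9,5)
JGT top: taken
after LOAD R3, [R6]: R3=M[4]=6
after SUB R3, 5: R3=6-5=1
after ADD R6, 4: R6=4+4=8
after SUB R4, 1: R4=9-1=8
CMP R4, 5  (cmp 8,5)
JGT top: taken
after LOAD R3, [R6]: R3=M[8]=13
after SUB R3, 5: R3=13-5=8
after ADD R6, 4: R6=8+4=12
after SUB R4, 1: R4=8-1=7
CMP R4, 5  (cmp 7,5)
JGT top: taken
after LOAD R3, [R6]: R3=M[12]=20
after SUB R3, 5: R3=20-5=15
after ADD R6, 4: R6=12+4=16
after SUB R4, 1: R4=7-1=6
CMP R4, 5  (cmp 6,5)
JGT top: taken
after LOAD R3, [R6]: R3=M[16]=27
after SUB R3, 5: R3=27-5=22
after ADD R6, 4: R6=16+4=20
after SUB R4, 1: R4=6-1=5
CMP R4, 5  (cmp 5,5)
JGT top: not taken
halt.

22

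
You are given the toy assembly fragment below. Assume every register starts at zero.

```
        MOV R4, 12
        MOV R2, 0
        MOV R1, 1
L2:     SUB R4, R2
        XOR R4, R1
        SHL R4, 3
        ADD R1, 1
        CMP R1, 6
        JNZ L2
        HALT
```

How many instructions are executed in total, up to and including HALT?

34

after MOV R4, 12: R4=12
after MOV R2, 0: R2=0
after MOV R1, 1: R1=1
after SUB R4, R2: R4=12-0=12
after XOR R4, R1: R4=12^1=13
after SHL R4, 3: R4=13<<3=104
after ADD R1, 1: R1=1+1=2
CMP R1, 6  (cmp 2,6)
JNZ L2: taken
after SUB R4, R2: R4=104-0=104
after XOR R4, R1: R4=104^2=106
after SHL R4, 3: R4=106<<3=848
after ADD R1, 1: R1=2+1=3
CMP R1, 6  (cmp 3,6)
JNZ L2: taken
after SUB R4, R2: R4=848-0=848
after XOR R4, R1: R4=848^3=851
after SHL R4, 3: R4=851<<3=6808
after ADD R1, 1: R1=3+1=4
CMP R1, 6  (cmp 4,6)
JNZ L2: taken
after SUB R4, R2: R4=6808-0=6808
after XOR R4, R1: R4=6808^4=6812
after SHL R4, 3: R4=6812<<3=54496
after ADD R1, 1: R1=4+1=5
CMP R1, 6  (cmp 5,6)
JNZ L2: taken
after SUB R4, R2: R4=54496-0=54496
after XOR R4, R1: R4=54496^5=54501
after SHL R4, 3: R4=54501<<3=436008
after ADD R1, 1: R1=5+1=6
CMP R1, 6  (cmp 6,6)
JNZ L2: not taken
halt.
Total executed instructions: 34.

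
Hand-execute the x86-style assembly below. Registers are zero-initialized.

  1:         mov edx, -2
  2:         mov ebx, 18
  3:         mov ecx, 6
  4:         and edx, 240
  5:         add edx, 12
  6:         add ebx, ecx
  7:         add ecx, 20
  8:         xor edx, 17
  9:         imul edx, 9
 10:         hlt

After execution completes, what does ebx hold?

24

edx=-2
ebx=18
ecx=6
edx=(-2)&240=240
edx=240+12=252
ebx=18+6=24
ecx=6+20=26
edx=252^17=237
edx=237*9=2133
halt.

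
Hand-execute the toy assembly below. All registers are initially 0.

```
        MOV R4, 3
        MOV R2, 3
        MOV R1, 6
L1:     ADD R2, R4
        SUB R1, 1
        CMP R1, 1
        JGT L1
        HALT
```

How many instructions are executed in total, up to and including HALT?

24

R4=3
R2=3
R1=6
R2=3+3=6
R1=6-1=5
CMP R1, 1  (cmp 5,1)
JGT L1: taken
R2=6+3=9
R1=5-1=4
CMP R1, 1  (cmp 4,1)
JGT L1: taken
R2=9+3=12
R1=4-1=3
CMP R1, 1  (cmp 3,1)
JGT L1: taken
R2=12+3=15
R1=3-1=2
CMP R1, 1  (cmp 2,1)
JGT L1: taken
R2=15+3=18
R1=2-1=1
CMP R1, 1  (cmp 1,1)
JGT L1: not taken
halt.
Total executed instructions: 24.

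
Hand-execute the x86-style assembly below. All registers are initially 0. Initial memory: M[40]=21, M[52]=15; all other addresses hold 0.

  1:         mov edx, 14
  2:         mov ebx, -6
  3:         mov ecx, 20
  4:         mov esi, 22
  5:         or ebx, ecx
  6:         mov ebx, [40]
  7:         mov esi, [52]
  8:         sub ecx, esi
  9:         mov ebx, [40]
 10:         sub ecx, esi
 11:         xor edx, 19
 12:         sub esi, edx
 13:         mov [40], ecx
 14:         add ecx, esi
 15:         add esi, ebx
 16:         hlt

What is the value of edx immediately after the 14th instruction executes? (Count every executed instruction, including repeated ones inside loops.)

29

mov edx, 14 → edx=14
mov ebx, -6 → ebx=-6
mov ecx, 20 → ecx=20
mov esi, 22 → esi=22
or ebx, ecx → ebx=(-6)|20=-2
mov ebx, [40] → ebx=M[40]=21
mov esi, [52] → esi=M[52]=15
sub ecx, esi → ecx=20-15=5
mov ebx, [40] → ebx=M[40]=21
sub ecx, esi → ecx=5-15=-10
xor edx, 19 → edx=14^19=29
sub esi, edx → esi=15-29=-14
mov [40], ecx → M[40]=-10
add ecx, esi → ecx=(-10)+(-14)=-24
After step 14: edx = 29.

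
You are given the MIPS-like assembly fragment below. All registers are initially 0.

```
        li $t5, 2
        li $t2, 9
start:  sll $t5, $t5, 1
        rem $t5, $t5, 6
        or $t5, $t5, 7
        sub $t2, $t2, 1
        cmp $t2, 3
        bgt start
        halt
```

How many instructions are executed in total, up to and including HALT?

li $t5, 2 → $t5=2
li $t2, 9 → $t2=9
sll $t5, $t5, 1 → $t5=2<<1=4
rem $t5, $t5, 6 → $t5=4%6=4
or $t5, $t5, 7 → $t5=4|7=7
sub $t2, $t2, 1 → $t2=9-1=8
cmp $t2, 3  (cmp 8,3)
bgt start: taken
sll $t5, $t5, 1 → $t5=7<<1=14
rem $t5, $t5, 6 → $t5=14%6=2
or $t5, $t5, 7 → $t5=2|7=7
sub $t2, $t2, 1 → $t2=8-1=7
cmp $t2, 3  (cmp 7,3)
bgt start: taken
sll $t5, $t5, 1 → $t5=7<<1=14
rem $t5, $t5, 6 → $t5=14%6=2
or $t5, $t5, 7 → $t5=2|7=7
sub $t2, $t2, 1 → $t2=7-1=6
cmp $t2, 3  (cmp 6,3)
bgt start: taken
sll $t5, $t5, 1 → $t5=7<<1=14
rem $t5, $t5, 6 → $t5=14%6=2
or $t5, $t5, 7 → $t5=2|7=7
sub $t2, $t2, 1 → $t2=6-1=5
cmp $t2, 3  (cmp 5,3)
bgt start: taken
sll $t5, $t5, 1 → $t5=7<<1=14
rem $t5, $t5, 6 → $t5=14%6=2
or $t5, $t5, 7 → $t5=2|7=7
sub $t2, $t2, 1 → $t2=5-1=4
cmp $t2, 3  (cmp 4,3)
bgt start: taken
sll $t5, $t5, 1 → $t5=7<<1=14
rem $t5, $t5, 6 → $t5=14%6=2
or $t5, $t5, 7 → $t5=2|7=7
sub $t2, $t2, 1 → $t2=4-1=3
cmp $t2, 3  (cmp 3,3)
bgt start: not taken
halt.
Total executed instructions: 39.

39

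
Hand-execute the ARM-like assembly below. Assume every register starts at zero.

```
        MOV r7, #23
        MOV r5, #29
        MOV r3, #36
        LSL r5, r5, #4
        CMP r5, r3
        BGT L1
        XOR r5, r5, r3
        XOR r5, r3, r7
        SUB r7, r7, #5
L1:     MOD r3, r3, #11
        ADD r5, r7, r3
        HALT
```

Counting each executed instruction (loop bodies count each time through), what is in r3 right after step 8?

3

r7=23
r5=29
r3=36
r5=29<<4=464
CMP r5, r3  (cmp 464,36)
BGT L1: taken
r3=36%11=3
r5=23+3=26
After step 8: r3 = 3.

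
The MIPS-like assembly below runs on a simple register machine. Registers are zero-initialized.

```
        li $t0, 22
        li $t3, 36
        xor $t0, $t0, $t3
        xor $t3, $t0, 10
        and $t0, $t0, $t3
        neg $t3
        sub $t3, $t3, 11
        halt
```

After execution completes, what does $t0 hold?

after li $t0, 22: $t0=22
after li $t3, 36: $t3=36
after xor $t0, $t0, $t3: $t0=22^36=50
after xor $t3, $t0, 10: $t3=50^10=56
after and $t0, $t0, $t3: $t0=50&56=48
after neg $t3: $t3=-(56)=-56
after sub $t3, $t3, 11: $t3=(-56)-11=-67
halt.

48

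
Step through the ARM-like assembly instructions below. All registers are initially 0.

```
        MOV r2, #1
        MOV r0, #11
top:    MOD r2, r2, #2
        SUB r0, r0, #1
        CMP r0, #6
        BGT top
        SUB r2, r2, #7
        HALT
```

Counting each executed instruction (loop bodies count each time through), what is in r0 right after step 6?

10

after MOV r2, #1: r2=1
after MOV r0, #11: r0=11
after MOD r2, r2, #2: r2=1%2=1
after SUB r0, r0, #1: r0=11-1=10
CMP r0, #6  (cmp 10,6)
BGT top: taken
After step 6: r0 = 10.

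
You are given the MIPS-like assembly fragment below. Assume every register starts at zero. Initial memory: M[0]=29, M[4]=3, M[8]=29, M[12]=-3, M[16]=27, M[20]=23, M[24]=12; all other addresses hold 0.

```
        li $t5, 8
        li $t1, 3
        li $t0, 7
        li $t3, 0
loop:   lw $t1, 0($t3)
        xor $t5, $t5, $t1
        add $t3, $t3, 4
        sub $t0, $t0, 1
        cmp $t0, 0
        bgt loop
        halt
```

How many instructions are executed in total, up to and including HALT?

li $t5, 8 → $t5=8
li $t1, 3 → $t1=3
li $t0, 7 → $t0=7
li $t3, 0 → $t3=0
lw $t1, 0($t3) → $t1=M[0]=29
xor $t5, $t5, $t1 → $t5=8^29=21
add $t3, $t3, 4 → $t3=0+4=4
sub $t0, $t0, 1 → $t0=7-1=6
cmp $t0, 0  (cmp 6,0)
bgt loop: taken
lw $t1, 0($t3) → $t1=M[4]=3
xor $t5, $t5, $t1 → $t5=21^3=22
add $t3, $t3, 4 → $t3=4+4=8
sub $t0, $t0, 1 → $t0=6-1=5
cmp $t0, 0  (cmp 5,0)
bgt loop: taken
lw $t1, 0($t3) → $t1=M[8]=29
xor $t5, $t5, $t1 → $t5=22^29=11
add $t3, $t3, 4 → $t3=8+4=12
sub $t0, $t0, 1 → $t0=5-1=4
cmp $t0, 0  (cmp 4,0)
bgt loop: taken
lw $t1, 0($t3) → $t1=M[12]=-3
xor $t5, $t5, $t1 → $t5=11^(-3)=-10
add $t3, $t3, 4 → $t3=12+4=16
sub $t0, $t0, 1 → $t0=4-1=3
cmp $t0, 0  (cmp 3,0)
bgt loop: taken
lw $t1, 0($t3) → $t1=M[16]=27
xor $t5, $t5, $t1 → $t5=(-10)^27=-19
add $t3, $t3, 4 → $t3=16+4=20
sub $t0, $t0, 1 → $t0=3-1=2
cmp $t0, 0  (cmp 2,0)
bgt loop: taken
lw $t1, 0($t3) → $t1=M[20]=23
xor $t5, $t5, $t1 → $t5=(-19)^23=-6
add $t3, $t3, 4 → $t3=20+4=24
sub $t0, $t0, 1 → $t0=2-1=1
cmp $t0, 0  (cmp 1,0)
bgt loop: taken
lw $t1, 0($t3) → $t1=M[24]=12
xor $t5, $t5, $t1 → $t5=(-6)^12=-10
add $t3, $t3, 4 → $t3=24+4=28
sub $t0, $t0, 1 → $t0=1-1=0
cmp $t0, 0  (cmp 0,0)
bgt loop: not taken
halt.
Total executed instructions: 47.

47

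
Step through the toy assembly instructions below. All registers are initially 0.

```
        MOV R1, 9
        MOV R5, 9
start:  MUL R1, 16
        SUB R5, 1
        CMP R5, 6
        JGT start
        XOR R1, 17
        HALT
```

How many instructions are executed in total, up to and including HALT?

MOV R1, 9 → R1=9
MOV R5, 9 → R5=9
MUL R1, 16 → R1=9*16=144
SUB R5, 1 → R5=9-1=8
CMP R5, 6  (cmp 8,6)
JGT start: taken
MUL R1, 16 → R1=144*16=2304
SUB R5, 1 → R5=8-1=7
CMP R5, 6  (cmp 7,6)
JGT start: taken
MUL R1, 16 → R1=2304*16=36864
SUB R5, 1 → R5=7-1=6
CMP R5, 6  (cmp 6,6)
JGT start: not taken
XOR R1, 17 → R1=36864^17=36881
halt.
Total executed instructions: 16.

16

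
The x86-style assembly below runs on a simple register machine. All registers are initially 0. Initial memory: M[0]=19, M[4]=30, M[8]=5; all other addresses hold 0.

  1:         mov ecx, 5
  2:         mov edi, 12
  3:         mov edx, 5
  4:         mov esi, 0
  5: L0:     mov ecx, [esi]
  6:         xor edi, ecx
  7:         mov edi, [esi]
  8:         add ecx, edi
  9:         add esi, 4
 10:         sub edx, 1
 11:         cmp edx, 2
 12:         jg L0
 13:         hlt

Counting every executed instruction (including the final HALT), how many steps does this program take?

ecx=5
edi=12
edx=5
esi=0
ecx=M[0]=19
edi=12^19=31
edi=M[0]=19
ecx=19+19=38
esi=0+4=4
edx=5-1=4
cmp edx, 2  (cmp 4,2)
jg L0: taken
ecx=M[4]=30
edi=19^30=13
edi=M[4]=30
ecx=30+30=60
esi=4+4=8
edx=4-1=3
cmp edx, 2  (cmp 3,2)
jg L0: taken
ecx=M[8]=5
edi=30^5=27
edi=M[8]=5
ecx=5+5=10
esi=8+4=12
edx=3-1=2
cmp edx, 2  (cmp 2,2)
jg L0: not taken
halt.
Total executed instructions: 29.

29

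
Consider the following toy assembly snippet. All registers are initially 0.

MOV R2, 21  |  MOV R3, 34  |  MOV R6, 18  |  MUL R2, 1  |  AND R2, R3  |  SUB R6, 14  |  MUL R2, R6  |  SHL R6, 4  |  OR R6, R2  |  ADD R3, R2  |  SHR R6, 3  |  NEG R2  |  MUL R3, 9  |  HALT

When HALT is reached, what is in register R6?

after MOV R2, 21: R2=21
after MOV R3, 34: R3=34
after MOV R6, 18: R6=18
after MUL R2, 1: R2=21*1=21
after AND R2, R3: R2=21&34=0
after SUB R6, 14: R6=18-14=4
after MUL R2, R6: R2=0*4=0
after SHL R6, 4: R6=4<<4=64
after OR R6, R2: R6=64|0=64
after ADD R3, R2: R3=34+0=34
after SHR R6, 3: R6=64>>3=8
after NEG R2: R2=-(0)=0
after MUL R3, 9: R3=34*9=306
halt.

8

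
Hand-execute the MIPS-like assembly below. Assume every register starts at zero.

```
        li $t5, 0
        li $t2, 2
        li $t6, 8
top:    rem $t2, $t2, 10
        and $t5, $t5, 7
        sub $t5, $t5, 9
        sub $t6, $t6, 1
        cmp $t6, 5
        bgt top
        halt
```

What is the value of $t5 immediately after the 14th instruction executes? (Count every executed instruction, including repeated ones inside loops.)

li $t5, 0 → $t5=0
li $t2, 2 → $t2=2
li $t6, 8 → $t6=8
rem $t2, $t2, 10 → $t2=2%10=2
and $t5, $t5, 7 → $t5=0&7=0
sub $t5, $t5, 9 → $t5=0-9=-9
sub $t6, $t6, 1 → $t6=8-1=7
cmp $t6, 5  (cmp 7,5)
bgt top: taken
rem $t2, $t2, 10 → $t2=2%10=2
and $t5, $t5, 7 → $t5=(-9)&7=7
sub $t5, $t5, 9 → $t5=7-9=-2
sub $t6, $t6, 1 → $t6=7-1=6
cmp $t6, 5  (cmp 6,5)
After step 14: $t5 = -2.

-2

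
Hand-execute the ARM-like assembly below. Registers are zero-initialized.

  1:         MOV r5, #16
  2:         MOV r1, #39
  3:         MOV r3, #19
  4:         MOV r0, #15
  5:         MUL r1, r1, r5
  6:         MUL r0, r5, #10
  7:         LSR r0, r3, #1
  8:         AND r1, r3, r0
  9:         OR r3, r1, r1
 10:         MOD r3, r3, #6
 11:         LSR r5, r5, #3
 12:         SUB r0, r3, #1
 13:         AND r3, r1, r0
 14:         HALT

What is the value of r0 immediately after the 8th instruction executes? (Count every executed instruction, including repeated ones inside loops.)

r5=16
r1=39
r3=19
r0=15
r1=39*16=624
r0=16*10=160
r0=19>>1=9
r1=19&9=1
After step 8: r0 = 9.

9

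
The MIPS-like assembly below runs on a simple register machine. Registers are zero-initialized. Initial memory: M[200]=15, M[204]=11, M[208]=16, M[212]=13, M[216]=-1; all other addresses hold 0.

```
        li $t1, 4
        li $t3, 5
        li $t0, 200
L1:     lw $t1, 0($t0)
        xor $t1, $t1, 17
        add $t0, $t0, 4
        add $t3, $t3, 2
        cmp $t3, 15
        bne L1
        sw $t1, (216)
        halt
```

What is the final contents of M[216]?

-18

after li $t1, 4: $t1=4
after li $t3, 5: $t3=5
after li $t0, 200: $t0=200
after lw $t1, 0($t0): $t1=M[200]=15
after xor $t1, $t1, 17: $t1=15^17=30
after add $t0, $t0, 4: $t0=200+4=204
after add $t3, $t3, 2: $t3=5+2=7
cmp $t3, 15  (cmp 7,15)
bne L1: taken
after lw $t1, 0($t0): $t1=M[204]=11
after xor $t1, $t1, 17: $t1=11^17=26
after add $t0, $t0, 4: $t0=204+4=208
after add $t3, $t3, 2: $t3=7+2=9
cmp $t3, 15  (cmp 9,15)
bne L1: taken
after lw $t1, 0($t0): $t1=M[208]=16
after xor $t1, $t1, 17: $t1=16^17=1
after add $t0, $t0, 4: $t0=208+4=212
after add $t3, $t3, 2: $t3=9+2=11
cmp $t3, 15  (cmp 11,15)
bne L1: taken
after lw $t1, 0($t0): $t1=M[212]=13
after xor $t1, $t1, 17: $t1=13^17=28
after add $t0, $t0, 4: $t0=212+4=216
after add $t3, $t3, 2: $t3=11+2=13
cmp $t3, 15  (cmp 13,15)
bne L1: taken
after lw $t1, 0($t0): $t1=M[216]=-1
after xor $t1, $t1, 17: $t1=(-1)^17=-18
after add $t0, $t0, 4: $t0=216+4=220
after add $t3, $t3, 2: $t3=13+2=15
cmp $t3, 15  (cmp 15,15)
bne L1: not taken
sw $t1, (216) → M[216]=-18
halt.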